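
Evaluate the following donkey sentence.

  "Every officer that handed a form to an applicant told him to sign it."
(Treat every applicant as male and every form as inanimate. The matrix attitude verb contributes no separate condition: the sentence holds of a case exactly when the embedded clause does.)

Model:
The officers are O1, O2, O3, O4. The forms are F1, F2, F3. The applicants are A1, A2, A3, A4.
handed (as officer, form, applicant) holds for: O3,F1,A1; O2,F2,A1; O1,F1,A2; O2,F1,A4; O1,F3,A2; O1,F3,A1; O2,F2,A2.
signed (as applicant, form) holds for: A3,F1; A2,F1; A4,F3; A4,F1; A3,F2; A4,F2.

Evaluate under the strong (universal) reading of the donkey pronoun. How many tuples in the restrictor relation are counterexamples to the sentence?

5

"him" takes "an applicant" as antecedent and "it" takes "a form"; both are donkey pronouns co-varying with the restrictor.
Strong reading: for every (o,f,a) with handed(o,f,a), signed(a,f).
Restrictor triples: (O1,F1,A2)→signed(A2,F1) ✓  (O1,F3,A1)→signed(A1,F3) ✗  (O1,F3,A2)→signed(A2,F3) ✗  (O2,F1,A4)→signed(A4,F1) ✓  (O2,F2,A1)→signed(A1,F2) ✗  (O2,F2,A2)→signed(A2,F2) ✗  (O3,F1,A1)→signed(A1,F1) ✗
Counterexamples (restrictor triples failing the scope): 5.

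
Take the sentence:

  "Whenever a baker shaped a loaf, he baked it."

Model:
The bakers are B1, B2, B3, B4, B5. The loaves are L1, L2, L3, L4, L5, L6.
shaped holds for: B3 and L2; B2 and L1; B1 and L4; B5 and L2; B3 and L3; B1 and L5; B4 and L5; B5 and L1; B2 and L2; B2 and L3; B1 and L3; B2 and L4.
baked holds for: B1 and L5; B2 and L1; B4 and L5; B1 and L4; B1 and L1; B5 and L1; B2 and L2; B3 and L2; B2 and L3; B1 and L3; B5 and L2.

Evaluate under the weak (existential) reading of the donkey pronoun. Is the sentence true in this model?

"it" takes "a loaf" as antecedent — a donkey pronoun bound across the clause boundary.
Weak reading: every baker b with some shaped-loaf has at least one shaped-loaf l such that baked(b,l).
Per baker: B1:✓  B2:✓  B3:✓  B4:✓  B5:✓
Every baker in the restrictor has a witness.

True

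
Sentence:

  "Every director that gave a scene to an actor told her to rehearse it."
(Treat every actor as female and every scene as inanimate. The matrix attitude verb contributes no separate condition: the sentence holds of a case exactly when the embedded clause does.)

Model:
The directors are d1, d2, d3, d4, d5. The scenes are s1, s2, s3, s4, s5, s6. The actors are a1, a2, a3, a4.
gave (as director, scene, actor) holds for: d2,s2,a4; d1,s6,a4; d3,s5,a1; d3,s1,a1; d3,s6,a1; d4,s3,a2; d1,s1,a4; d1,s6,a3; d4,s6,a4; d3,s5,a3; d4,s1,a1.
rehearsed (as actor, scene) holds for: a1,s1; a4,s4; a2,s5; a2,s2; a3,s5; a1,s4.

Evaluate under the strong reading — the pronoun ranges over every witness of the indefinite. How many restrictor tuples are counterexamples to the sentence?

"her" takes "an actor" as antecedent and "it" takes "a scene"; both are donkey pronouns co-varying with the restrictor.
Strong reading: for every (d,s,a) with gave(d,s,a), rehearsed(a,s).
Restrictor triples: (d1,s1,a4)→rehearsed(a4,s1) ✗  (d1,s6,a3)→rehearsed(a3,s6) ✗  (d1,s6,a4)→rehearsed(a4,s6) ✗  (d2,s2,a4)→rehearsed(a4,s2) ✗  (d3,s1,a1)→rehearsed(a1,s1) ✓  (d3,s5,a1)→rehearsed(a1,s5) ✗  (d3,s5,a3)→rehearsed(a3,s5) ✓  (d3,s6,a1)→rehearsed(a1,s6) ✗  (d4,s1,a1)→rehearsed(a1,s1) ✓  (d4,s3,a2)→rehearsed(a2,s3) ✗  (d4,s6,a4)→rehearsed(a4,s6) ✗
Counterexamples (restrictor triples failing the scope): 8.

8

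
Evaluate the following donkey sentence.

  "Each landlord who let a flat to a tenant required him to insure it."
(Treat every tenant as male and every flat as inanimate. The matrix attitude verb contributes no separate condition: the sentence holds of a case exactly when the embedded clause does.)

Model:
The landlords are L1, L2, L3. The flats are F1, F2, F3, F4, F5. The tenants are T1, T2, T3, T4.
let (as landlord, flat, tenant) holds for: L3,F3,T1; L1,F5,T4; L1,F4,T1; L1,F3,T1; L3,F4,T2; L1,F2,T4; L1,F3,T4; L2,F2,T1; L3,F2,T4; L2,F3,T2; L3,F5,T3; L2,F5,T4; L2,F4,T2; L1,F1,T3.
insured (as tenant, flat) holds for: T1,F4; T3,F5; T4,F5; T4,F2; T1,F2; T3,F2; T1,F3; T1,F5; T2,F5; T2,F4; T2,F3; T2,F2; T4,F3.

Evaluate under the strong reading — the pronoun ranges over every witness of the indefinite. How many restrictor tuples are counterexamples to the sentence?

"him" takes "a tenant" as antecedent and "it" takes "a flat"; both are donkey pronouns co-varying with the restrictor.
Strong reading: for every (l,f,t) with let(l,f,t), insured(t,f).
Restrictor triples: (L1,F1,T3)→insured(T3,F1) ✗  (L1,F2,T4)→insured(T4,F2) ✓  (L1,F3,T1)→insured(T1,F3) ✓  (L1,F3,T4)→insured(T4,F3) ✓  (L1,F4,T1)→insured(T1,F4) ✓  (L1,F5,T4)→insured(T4,F5) ✓  (L2,F2,T1)→insured(T1,F2) ✓  (L2,F3,T2)→insured(T2,F3) ✓  (L2,F4,T2)→insured(T2,F4) ✓  (L2,F5,T4)→insured(T4,F5) ✓  (L3,F2,T4)→insured(T4,F2) ✓  (L3,F3,T1)→insured(T1,F3) ✓  (L3,F4,T2)→insured(T2,F4) ✓  (L3,F5,T3)→insured(T3,F5) ✓
Counterexamples (restrictor triples failing the scope): 1.

1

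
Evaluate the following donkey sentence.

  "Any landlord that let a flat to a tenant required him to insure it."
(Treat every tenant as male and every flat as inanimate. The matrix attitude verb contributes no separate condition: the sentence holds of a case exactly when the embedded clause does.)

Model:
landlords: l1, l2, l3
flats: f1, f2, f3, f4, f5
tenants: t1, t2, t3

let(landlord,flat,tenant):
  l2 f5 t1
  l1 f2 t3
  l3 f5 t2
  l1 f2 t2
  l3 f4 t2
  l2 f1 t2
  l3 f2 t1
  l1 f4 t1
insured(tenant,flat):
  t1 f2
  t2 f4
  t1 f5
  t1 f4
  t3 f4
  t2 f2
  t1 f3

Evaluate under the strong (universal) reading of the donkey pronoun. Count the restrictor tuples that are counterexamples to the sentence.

3

"him" takes "a tenant" as antecedent and "it" takes "a flat"; both are donkey pronouns co-varying with the restrictor.
Strong reading: for every (l,f,t) with let(l,f,t), insured(t,f).
Restrictor triples: (l1,f2,t2)→insured(t2,f2) ✓  (l1,f2,t3)→insured(t3,f2) ✗  (l1,f4,t1)→insured(t1,f4) ✓  (l2,f1,t2)→insured(t2,f1) ✗  (l2,f5,t1)→insured(t1,f5) ✓  (l3,f2,t1)→insured(t1,f2) ✓  (l3,f4,t2)→insured(t2,f4) ✓  (l3,f5,t2)→insured(t2,f5) ✗
Counterexamples (restrictor triples failing the scope): 3.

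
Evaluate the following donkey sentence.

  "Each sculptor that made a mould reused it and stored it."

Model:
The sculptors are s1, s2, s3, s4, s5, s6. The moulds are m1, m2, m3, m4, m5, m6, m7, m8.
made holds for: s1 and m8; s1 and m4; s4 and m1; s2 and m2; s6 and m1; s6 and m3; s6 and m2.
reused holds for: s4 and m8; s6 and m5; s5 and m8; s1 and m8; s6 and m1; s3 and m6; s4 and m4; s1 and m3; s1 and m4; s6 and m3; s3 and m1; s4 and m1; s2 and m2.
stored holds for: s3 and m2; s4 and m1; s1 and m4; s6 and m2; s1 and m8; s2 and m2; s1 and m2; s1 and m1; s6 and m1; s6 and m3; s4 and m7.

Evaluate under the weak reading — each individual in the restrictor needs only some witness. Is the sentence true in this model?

True

"it" takes "a mould" as antecedent — a donkey pronoun bound across the clause boundary.
Weak reading: every sculptor s with some made-mould has at least one made-mould m such that reused(s,m) ∧ stored(s,m).
Per sculptor: s1:✓  s2:✓  s4:✓  s6:✓
Every sculptor in the restrictor has a witness.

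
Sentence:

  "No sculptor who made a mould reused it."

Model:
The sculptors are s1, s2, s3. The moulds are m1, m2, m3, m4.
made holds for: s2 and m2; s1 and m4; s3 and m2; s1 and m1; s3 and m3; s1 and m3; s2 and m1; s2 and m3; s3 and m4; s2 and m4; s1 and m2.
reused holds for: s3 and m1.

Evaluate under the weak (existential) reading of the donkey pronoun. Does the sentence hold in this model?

True

"it" takes "a mould" as antecedent — a donkey pronoun bound across the clause boundary.
Truth condition: for no (s,m) with made(s,m) does reused(s,m) hold.
Restrictor pairs — does the scope hold? (s1,m1):fails  (s1,m2):fails  (s1,m3):fails  (s1,m4):fails  (s2,m1):fails  (s2,m2):fails  (s2,m3):fails  (s2,m4):fails  (s3,m2):fails  (s3,m3):fails  (s3,m4):fails
Scope holds for no restrictor pair, so the sentence is true.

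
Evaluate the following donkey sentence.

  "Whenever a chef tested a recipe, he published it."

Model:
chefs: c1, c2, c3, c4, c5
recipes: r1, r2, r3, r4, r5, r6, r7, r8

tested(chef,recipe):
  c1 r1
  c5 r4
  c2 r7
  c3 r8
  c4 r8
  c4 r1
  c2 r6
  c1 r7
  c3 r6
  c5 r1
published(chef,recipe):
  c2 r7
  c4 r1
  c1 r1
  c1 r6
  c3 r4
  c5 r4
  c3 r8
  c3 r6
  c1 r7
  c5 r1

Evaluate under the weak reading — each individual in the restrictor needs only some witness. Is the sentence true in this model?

True

"it" takes "a recipe" as antecedent — a donkey pronoun bound across the clause boundary.
Weak reading: every chef c with some tested-recipe has at least one tested-recipe r such that published(c,r).
Per chef: c1:✓  c2:✓  c3:✓  c4:✓  c5:✓
Every chef in the restrictor has a witness.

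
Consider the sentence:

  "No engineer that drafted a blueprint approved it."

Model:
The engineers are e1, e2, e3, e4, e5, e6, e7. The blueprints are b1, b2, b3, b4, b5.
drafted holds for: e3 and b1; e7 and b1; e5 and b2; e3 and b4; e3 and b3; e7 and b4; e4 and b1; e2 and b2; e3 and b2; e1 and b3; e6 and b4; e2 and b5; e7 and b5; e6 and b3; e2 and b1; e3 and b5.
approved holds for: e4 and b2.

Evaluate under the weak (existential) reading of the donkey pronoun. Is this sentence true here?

True

"it" takes "a blueprint" as antecedent — a donkey pronoun bound across the clause boundary.
Truth condition: for no (e,b) with drafted(e,b) does approved(e,b) hold.
Restrictor pairs — does the scope hold? (e1,b3):fails  (e2,b1):fails  (e2,b2):fails  (e2,b5):fails  (e3,b1):fails  (e3,b2):fails  (e3,b3):fails  (e3,b4):fails  (e3,b5):fails  (e4,b1):fails  (e5,b2):fails  (e6,b3):fails  (e6,b4):fails  (e7,b1):fails  (e7,b4):fails  (e7,b5):fails
Scope holds for no restrictor pair, so the sentence is true.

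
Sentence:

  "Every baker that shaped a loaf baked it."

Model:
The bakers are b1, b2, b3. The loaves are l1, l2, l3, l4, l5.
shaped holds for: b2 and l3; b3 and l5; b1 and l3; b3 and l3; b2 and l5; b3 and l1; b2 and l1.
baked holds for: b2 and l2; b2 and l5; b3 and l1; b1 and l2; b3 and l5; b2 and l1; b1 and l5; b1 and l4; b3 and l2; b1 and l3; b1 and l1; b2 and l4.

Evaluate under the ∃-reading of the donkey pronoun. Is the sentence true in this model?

True

"it" takes "a loaf" as antecedent — a donkey pronoun bound across the clause boundary.
Weak reading: every baker b with some shaped-loaf has at least one shaped-loaf l such that baked(b,l).
Per baker: b1:✓  b2:✓  b3:✓
Every baker in the restrictor has a witness.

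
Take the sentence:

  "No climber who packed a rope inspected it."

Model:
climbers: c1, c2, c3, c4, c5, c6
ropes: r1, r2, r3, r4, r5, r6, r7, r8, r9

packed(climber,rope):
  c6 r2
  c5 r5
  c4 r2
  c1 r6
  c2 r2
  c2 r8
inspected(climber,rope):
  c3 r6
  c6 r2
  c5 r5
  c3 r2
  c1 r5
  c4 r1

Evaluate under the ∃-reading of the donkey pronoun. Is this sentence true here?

False

"it" takes "a rope" as antecedent — a donkey pronoun bound across the clause boundary.
Truth condition: for no (c,r) with packed(c,r) does inspected(c,r) hold.
Restrictor pairs — does the scope hold? (c1,r6):fails  (c2,r2):fails  (c2,r8):fails  (c4,r2):fails  (c5,r5):holds  (c6,r2):holds
Scope holds for 2 pair(s), so the sentence is false.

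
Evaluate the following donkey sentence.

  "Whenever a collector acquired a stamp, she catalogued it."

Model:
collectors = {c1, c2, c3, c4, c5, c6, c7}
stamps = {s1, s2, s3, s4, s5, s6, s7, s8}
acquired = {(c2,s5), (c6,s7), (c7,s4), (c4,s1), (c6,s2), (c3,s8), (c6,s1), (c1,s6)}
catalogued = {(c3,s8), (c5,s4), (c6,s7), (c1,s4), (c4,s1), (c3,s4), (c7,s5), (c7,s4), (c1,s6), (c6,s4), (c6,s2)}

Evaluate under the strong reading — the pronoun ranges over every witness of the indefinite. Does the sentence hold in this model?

False

"it" takes "a stamp" as antecedent — a donkey pronoun bound across the clause boundary.
Strong reading: for every (c,s) with acquired(c,s), catalogued(c,s).
Restrictor pairs: (c1,s6) ✓  (c2,s5) ✗  (c3,s8) ✓  (c4,s1) ✓  (c6,s1) ✗  (c6,s2) ✓  (c6,s7) ✓  (c7,s4) ✓
Counterexample: (c2,s5) is in acquired but fails the scope.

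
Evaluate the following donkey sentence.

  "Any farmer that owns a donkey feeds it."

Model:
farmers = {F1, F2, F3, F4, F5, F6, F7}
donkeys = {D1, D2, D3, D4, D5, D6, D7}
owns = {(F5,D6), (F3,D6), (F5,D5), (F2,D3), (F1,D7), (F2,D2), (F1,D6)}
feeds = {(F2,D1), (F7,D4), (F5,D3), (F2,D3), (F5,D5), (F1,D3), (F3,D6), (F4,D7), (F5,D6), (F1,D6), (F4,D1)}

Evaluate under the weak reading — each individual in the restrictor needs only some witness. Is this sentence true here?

True

"it" takes "a donkey" as antecedent — a donkey pronoun bound across the clause boundary.
Weak reading: every farmer f with some owns-donkey has at least one owns-donkey d such that feeds(f,d).
Per farmer: F1:✓  F2:✓  F3:✓  F5:✓
Every farmer in the restrictor has a witness.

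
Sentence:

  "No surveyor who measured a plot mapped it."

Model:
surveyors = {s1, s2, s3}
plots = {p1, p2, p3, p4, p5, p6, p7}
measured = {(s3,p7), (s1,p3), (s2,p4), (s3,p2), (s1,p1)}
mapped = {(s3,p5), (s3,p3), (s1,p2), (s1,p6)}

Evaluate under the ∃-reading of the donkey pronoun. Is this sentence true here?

"it" takes "a plot" as antecedent — a donkey pronoun bound across the clause boundary.
Truth condition: for no (s,p) with measured(s,p) does mapped(s,p) hold.
Restrictor pairs — does the scope hold? (s1,p1):fails  (s1,p3):fails  (s2,p4):fails  (s3,p2):fails  (s3,p7):fails
Scope holds for no restrictor pair, so the sentence is true.

True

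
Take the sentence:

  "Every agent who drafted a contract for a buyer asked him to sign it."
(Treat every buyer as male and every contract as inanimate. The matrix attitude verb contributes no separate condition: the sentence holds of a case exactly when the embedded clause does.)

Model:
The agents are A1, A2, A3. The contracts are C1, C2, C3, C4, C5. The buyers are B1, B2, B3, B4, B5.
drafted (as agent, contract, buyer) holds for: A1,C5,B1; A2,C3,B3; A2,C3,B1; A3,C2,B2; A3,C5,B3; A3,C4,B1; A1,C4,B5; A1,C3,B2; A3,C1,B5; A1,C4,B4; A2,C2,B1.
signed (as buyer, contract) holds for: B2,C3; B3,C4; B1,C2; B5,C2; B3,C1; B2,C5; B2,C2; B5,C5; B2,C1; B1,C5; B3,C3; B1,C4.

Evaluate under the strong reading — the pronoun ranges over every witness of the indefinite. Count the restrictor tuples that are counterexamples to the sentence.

5

"him" takes "a buyer" as antecedent and "it" takes "a contract"; both are donkey pronouns co-varying with the restrictor.
Strong reading: for every (a,c,b) with drafted(a,c,b), signed(b,c).
Restrictor triples: (A1,C3,B2)→signed(B2,C3) ✓  (A1,C4,B4)→signed(B4,C4) ✗  (A1,C4,B5)→signed(B5,C4) ✗  (A1,C5,B1)→signed(B1,C5) ✓  (A2,C2,B1)→signed(B1,C2) ✓  (A2,C3,B1)→signed(B1,C3) ✗  (A2,C3,B3)→signed(B3,C3) ✓  (A3,C1,B5)→signed(B5,C1) ✗  (A3,C2,B2)→signed(B2,C2) ✓  (A3,C4,B1)→signed(B1,C4) ✓  (A3,C5,B3)→signed(B3,C5) ✗
Counterexamples (restrictor triples failing the scope): 5.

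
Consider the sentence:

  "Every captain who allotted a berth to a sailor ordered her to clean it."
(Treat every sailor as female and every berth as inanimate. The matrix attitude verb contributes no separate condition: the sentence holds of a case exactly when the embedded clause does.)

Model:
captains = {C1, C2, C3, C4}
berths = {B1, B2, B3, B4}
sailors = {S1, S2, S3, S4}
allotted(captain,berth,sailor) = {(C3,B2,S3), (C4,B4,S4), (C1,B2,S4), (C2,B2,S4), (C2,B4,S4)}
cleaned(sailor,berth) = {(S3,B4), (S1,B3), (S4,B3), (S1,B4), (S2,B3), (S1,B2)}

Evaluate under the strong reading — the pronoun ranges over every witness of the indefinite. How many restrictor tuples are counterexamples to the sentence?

5

"her" takes "a sailor" as antecedent and "it" takes "a berth"; both are donkey pronouns co-varying with the restrictor.
Strong reading: for every (c,b,s) with allotted(c,b,s), cleaned(s,b).
Restrictor triples: (C1,B2,S4)→cleaned(S4,B2) ✗  (C2,B2,S4)→cleaned(S4,B2) ✗  (C2,B4,S4)→cleaned(S4,B4) ✗  (C3,B2,S3)→cleaned(S3,B2) ✗  (C4,B4,S4)→cleaned(S4,B4) ✗
Counterexamples (restrictor triples failing the scope): 5.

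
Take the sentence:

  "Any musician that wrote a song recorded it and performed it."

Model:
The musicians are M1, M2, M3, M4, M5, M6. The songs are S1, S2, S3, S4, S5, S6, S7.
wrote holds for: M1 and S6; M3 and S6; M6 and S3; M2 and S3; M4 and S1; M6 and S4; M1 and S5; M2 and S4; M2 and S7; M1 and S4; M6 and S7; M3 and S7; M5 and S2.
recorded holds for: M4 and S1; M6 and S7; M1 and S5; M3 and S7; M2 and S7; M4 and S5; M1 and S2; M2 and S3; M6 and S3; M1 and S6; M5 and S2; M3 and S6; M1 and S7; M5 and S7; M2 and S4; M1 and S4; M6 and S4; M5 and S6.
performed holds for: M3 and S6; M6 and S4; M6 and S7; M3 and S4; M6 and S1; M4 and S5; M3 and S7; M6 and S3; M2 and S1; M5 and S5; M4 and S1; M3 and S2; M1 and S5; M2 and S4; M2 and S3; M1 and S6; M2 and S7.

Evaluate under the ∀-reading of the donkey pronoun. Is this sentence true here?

False

"it" takes "a song" as antecedent — a donkey pronoun bound across the clause boundary.
Strong reading: for every (m,s) with wrote(m,s), recorded(m,s) ∧ performed(m,s).
Restrictor pairs: (M1,S4) ✗  (M1,S5) ✓  (M1,S6) ✓  (M2,S3) ✓  (M2,S4) ✓  (M2,S7) ✓  (M3,S6) ✓  (M3,S7) ✓  (M4,S1) ✓  (M5,S2) ✗  (M6,S3) ✓  (M6,S4) ✓  (M6,S7) ✓
Counterexample: (M1,S4) is in wrote but fails the scope.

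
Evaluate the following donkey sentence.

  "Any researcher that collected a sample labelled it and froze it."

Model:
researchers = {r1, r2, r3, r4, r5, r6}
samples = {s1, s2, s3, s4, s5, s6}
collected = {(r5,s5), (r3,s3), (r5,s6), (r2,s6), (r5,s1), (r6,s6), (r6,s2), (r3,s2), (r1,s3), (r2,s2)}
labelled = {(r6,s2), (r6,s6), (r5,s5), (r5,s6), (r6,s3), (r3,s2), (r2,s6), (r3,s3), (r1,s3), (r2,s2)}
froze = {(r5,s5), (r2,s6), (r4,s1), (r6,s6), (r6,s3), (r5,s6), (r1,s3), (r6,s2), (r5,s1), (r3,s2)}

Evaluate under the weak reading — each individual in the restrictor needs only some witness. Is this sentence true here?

True

"it" takes "a sample" as antecedent — a donkey pronoun bound across the clause boundary.
Weak reading: every researcher r with some collected-sample has at least one collected-sample s such that labelled(r,s) ∧ froze(r,s).
Per researcher: r1:✓  r2:✓  r3:✓  r5:✓  r6:✓
Every researcher in the restrictor has a witness.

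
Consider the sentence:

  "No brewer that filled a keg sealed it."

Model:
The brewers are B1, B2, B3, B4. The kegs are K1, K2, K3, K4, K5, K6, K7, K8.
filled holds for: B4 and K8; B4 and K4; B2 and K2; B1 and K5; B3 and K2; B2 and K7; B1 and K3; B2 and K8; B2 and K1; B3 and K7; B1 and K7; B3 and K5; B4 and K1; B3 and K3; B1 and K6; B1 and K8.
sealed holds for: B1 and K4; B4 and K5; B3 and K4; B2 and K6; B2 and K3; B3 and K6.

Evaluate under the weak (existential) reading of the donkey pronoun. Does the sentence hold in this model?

True

"it" takes "a keg" as antecedent — a donkey pronoun bound across the clause boundary.
Truth condition: for no (b,k) with filled(b,k) does sealed(b,k) hold.
Restrictor pairs — does the scope hold? (B1,K3):fails  (B1,K5):fails  (B1,K6):fails  (B1,K7):fails  (B1,K8):fails  (B2,K1):fails  (B2,K2):fails  (B2,K7):fails  (B2,K8):fails  (B3,K2):fails  (B3,K3):fails  (B3,K5):fails  (B3,K7):fails  (B4,K1):fails  (B4,K4):fails  (B4,K8):fails
Scope holds for no restrictor pair, so the sentence is true.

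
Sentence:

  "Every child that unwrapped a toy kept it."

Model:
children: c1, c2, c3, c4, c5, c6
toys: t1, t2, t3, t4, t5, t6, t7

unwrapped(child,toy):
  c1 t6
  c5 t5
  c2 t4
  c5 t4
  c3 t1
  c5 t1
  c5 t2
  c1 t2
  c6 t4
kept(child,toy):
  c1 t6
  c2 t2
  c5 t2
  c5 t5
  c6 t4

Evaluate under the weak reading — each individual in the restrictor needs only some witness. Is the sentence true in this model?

"it" takes "a toy" as antecedent — a donkey pronoun bound across the clause boundary.
Weak reading: every child c with some unwrapped-toy has at least one unwrapped-toy t such that kept(c,t).
Per child: c1:✓  c2:✗  c3:✗  c5:✓  c6:✓
c2 has no witness among its unwrapped-toys.

False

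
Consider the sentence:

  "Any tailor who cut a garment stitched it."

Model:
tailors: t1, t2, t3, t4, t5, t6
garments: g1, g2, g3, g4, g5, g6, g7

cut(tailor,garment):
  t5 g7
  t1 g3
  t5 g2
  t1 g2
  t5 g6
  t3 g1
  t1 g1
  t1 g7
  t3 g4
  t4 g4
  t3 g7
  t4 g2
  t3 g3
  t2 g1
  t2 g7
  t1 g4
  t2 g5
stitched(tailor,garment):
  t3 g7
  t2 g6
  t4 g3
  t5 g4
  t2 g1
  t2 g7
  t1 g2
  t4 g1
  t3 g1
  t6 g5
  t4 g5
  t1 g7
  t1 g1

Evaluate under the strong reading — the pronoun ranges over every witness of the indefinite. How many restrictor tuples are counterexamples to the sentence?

10

"it" takes "a garment" as antecedent — a donkey pronoun bound across the clause boundary.
Strong reading: for every (t,g) with cut(t,g), stitched(t,g).
Restrictor pairs: (t1,g1) ✓  (t1,g2) ✓  (t1,g3) ✗  (t1,g4) ✗  (t1,g7) ✓  (t2,g1) ✓  (t2,g5) ✗  (t2,g7) ✓  (t3,g1) ✓  (t3,g3) ✗  (t3,g4) ✗  (t3,g7) ✓  (t4,g2) ✗  (t4,g4) ✗  (t5,g2) ✗  (t5,g6) ✗  (t5,g7) ✗
Counterexamples (restrictor pairs failing the scope): 10.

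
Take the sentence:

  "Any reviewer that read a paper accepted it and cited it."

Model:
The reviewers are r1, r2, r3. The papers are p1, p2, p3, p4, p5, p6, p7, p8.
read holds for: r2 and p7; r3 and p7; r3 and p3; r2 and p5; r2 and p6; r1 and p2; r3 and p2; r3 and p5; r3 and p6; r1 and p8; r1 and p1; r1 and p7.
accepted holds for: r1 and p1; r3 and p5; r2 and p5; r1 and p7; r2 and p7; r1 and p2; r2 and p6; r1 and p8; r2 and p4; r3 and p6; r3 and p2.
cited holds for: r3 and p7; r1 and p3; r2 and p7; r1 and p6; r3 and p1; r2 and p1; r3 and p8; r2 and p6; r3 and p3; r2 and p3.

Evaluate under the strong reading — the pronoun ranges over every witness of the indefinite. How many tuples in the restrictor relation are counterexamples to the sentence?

10

"it" takes "a paper" as antecedent — a donkey pronoun bound across the clause boundary.
Strong reading: for every (r,p) with read(r,p), accepted(r,p) ∧ cited(r,p).
Restrictor pairs: (r1,p1) ✗  (r1,p2) ✗  (r1,p7) ✗  (r1,p8) ✗  (r2,p5) ✗  (r2,p6) ✓  (r2,p7) ✓  (r3,p2) ✗  (r3,p3) ✗  (r3,p5) ✗  (r3,p6) ✗  (r3,p7) ✗
Counterexamples (restrictor pairs failing the scope): 10.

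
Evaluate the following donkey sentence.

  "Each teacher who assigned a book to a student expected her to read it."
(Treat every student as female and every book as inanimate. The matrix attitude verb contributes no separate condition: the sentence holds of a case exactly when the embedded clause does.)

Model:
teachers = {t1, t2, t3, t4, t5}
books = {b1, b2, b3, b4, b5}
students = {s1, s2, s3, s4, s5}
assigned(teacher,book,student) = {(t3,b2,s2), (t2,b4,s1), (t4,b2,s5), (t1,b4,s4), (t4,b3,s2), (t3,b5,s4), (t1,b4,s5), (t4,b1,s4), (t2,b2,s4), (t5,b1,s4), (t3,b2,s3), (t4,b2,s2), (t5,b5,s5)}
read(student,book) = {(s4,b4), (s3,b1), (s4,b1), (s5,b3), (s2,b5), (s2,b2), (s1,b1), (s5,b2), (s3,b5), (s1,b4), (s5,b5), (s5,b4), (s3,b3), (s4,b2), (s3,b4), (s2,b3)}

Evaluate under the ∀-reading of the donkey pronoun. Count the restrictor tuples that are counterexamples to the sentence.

2

"her" takes "a student" as antecedent and "it" takes "a book"; both are donkey pronouns co-varying with the restrictor.
Strong reading: for every (t,b,s) with assigned(t,b,s), read(s,b).
Restrictor triples: (t1,b4,s4)→read(s4,b4) ✓  (t1,b4,s5)→read(s5,b4) ✓  (t2,b2,s4)→read(s4,b2) ✓  (t2,b4,s1)→read(s1,b4) ✓  (t3,b2,s2)→read(s2,b2) ✓  (t3,b2,s3)→read(s3,b2) ✗  (t3,b5,s4)→read(s4,b5) ✗  (t4,b1,s4)→read(s4,b1) ✓  (t4,b2,s2)→read(s2,b2) ✓  (t4,b2,s5)→read(s5,b2) ✓  (t4,b3,s2)→read(s2,b3) ✓  (t5,b1,s4)→read(s4,b1) ✓  (t5,b5,s5)→read(s5,b5) ✓
Counterexamples (restrictor triples failing the scope): 2.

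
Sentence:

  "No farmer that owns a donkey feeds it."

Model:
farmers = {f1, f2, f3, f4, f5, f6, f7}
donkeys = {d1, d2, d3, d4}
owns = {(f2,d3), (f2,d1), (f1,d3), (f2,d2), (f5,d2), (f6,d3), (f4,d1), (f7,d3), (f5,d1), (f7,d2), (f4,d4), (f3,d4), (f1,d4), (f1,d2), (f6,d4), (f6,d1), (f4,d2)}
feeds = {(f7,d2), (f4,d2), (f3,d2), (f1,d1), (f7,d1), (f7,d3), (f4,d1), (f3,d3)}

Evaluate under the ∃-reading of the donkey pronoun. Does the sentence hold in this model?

False

"it" takes "a donkey" as antecedent — a donkey pronoun bound across the clause boundary.
Truth condition: for no (f,d) with owns(f,d) does feeds(f,d) hold.
Restrictor pairs — does the scope hold? (f1,d2):fails  (f1,d3):fails  (f1,d4):fails  (f2,d1):fails  (f2,d2):fails  (f2,d3):fails  (f3,d4):fails  (f4,d1):holds  (f4,d2):holds  (f4,d4):fails  (f5,d1):fails  (f5,d2):fails  (f6,d1):fails  (f6,d3):fails  (f6,d4):fails  (f7,d2):holds  (f7,d3):holds
Scope holds for 4 pair(s), so the sentence is false.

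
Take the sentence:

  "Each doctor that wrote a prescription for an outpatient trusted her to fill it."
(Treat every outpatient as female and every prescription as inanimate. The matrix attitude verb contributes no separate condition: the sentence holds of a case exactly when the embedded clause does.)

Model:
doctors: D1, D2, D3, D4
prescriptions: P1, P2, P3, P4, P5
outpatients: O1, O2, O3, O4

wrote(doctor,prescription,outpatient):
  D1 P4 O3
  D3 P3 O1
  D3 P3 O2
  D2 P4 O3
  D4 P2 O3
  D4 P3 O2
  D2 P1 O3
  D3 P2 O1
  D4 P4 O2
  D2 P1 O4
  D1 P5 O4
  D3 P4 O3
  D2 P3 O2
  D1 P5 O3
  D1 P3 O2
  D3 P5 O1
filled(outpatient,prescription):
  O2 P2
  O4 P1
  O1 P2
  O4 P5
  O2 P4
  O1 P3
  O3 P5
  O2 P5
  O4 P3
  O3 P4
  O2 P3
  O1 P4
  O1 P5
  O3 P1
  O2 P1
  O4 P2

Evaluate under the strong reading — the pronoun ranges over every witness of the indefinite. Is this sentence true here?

False

"her" takes "an outpatient" as antecedent and "it" takes "a prescription"; both are donkey pronouns co-varying with the restrictor.
Strong reading: for every (d,p,o) with wrote(d,p,o), filled(o,p).
Restrictor triples: (D1,P3,O2)→filled(O2,P3) ✓  (D1,P4,O3)→filled(O3,P4) ✓  (D1,P5,O3)→filled(O3,P5) ✓  (D1,P5,O4)→filled(O4,P5) ✓  (D2,P1,O3)→filled(O3,P1) ✓  (D2,P1,O4)→filled(O4,P1) ✓  (D2,P3,O2)→filled(O2,P3) ✓  (D2,P4,O3)→filled(O3,P4) ✓  (D3,P2,O1)→filled(O1,P2) ✓  (D3,P3,O1)→filled(O1,P3) ✓  (D3,P3,O2)→filled(O2,P3) ✓  (D3,P4,O3)→filled(O3,P4) ✓  (D3,P5,O1)→filled(O1,P5) ✓  (D4,P2,O3)→filled(O3,P2) ✗  (D4,P3,O2)→filled(O2,P3) ✓  (D4,P4,O2)→filled(O2,P4) ✓
Counterexample: (D4,P2,O3) — filled(O3,P2) does not hold.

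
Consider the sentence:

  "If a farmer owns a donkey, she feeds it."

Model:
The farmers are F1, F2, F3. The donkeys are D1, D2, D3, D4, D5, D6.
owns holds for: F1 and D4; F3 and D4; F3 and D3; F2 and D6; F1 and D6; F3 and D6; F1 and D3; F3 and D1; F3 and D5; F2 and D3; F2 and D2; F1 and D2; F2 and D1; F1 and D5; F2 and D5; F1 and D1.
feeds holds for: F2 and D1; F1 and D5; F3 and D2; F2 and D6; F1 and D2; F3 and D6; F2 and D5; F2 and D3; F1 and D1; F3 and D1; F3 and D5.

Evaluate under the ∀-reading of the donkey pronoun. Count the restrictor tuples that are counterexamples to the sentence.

"it" takes "a donkey" as antecedent — a donkey pronoun bound across the clause boundary.
Strong reading: for every (f,d) with owns(f,d), feeds(f,d).
Restrictor pairs: (F1,D1) ✓  (F1,D2) ✓  (F1,D3) ✗  (F1,D4) ✗  (F1,D5) ✓  (F1,D6) ✗  (F2,D1) ✓  (F2,D2) ✗  (F2,D3) ✓  (F2,D5) ✓  (F2,D6) ✓  (F3,D1) ✓  (F3,D3) ✗  (F3,D4) ✗  (F3,D5) ✓  (F3,D6) ✓
Counterexamples (restrictor pairs failing the scope): 6.

6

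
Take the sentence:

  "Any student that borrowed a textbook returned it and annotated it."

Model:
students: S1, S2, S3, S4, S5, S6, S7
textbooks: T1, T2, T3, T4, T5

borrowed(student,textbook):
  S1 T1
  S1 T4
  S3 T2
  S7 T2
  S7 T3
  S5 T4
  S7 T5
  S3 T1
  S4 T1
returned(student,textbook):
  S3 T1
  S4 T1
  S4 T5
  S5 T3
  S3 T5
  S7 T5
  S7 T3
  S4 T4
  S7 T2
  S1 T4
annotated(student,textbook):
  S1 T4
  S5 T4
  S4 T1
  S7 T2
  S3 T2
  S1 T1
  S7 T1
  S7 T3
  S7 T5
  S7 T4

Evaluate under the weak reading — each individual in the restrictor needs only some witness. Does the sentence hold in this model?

False

"it" takes "a textbook" as antecedent — a donkey pronoun bound across the clause boundary.
Weak reading: every student s with some borrowed-textbook has at least one borrowed-textbook t such that returned(s,t) ∧ annotated(s,t).
Per student: S1:✓  S3:✗  S4:✓  S5:✗  S7:✓
S3 has no witness among its borrowed-textbooks.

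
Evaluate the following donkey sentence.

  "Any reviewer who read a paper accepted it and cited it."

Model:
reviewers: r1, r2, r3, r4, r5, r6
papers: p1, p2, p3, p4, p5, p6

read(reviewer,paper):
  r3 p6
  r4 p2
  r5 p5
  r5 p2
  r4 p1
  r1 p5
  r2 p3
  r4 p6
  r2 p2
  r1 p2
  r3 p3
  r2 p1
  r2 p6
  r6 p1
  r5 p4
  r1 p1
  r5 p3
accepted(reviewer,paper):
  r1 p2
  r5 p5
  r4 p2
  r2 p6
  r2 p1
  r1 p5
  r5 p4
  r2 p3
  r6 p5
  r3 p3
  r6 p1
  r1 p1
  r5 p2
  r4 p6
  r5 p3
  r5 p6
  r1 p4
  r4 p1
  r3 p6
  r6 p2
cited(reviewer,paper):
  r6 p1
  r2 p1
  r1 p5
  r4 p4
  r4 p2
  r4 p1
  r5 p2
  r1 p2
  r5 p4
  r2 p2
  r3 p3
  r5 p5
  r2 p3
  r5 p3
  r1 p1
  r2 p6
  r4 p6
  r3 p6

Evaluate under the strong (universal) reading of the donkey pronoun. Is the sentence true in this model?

False

"it" takes "a paper" as antecedent — a donkey pronoun bound across the clause boundary.
Strong reading: for every (r,p) with read(r,p), accepted(r,p) ∧ cited(r,p).
Restrictor pairs: (r1,p1) ✓  (r1,p2) ✓  (r1,p5) ✓  (r2,p1) ✓  (r2,p2) ✗  (r2,p3) ✓  (r2,p6) ✓  (r3,p3) ✓  (r3,p6) ✓  (r4,p1) ✓  (r4,p2) ✓  (r4,p6) ✓  (r5,p2) ✓  (r5,p3) ✓  (r5,p4) ✓  (r5,p5) ✓  (r6,p1) ✓
Counterexample: (r2,p2) is in read but fails the scope.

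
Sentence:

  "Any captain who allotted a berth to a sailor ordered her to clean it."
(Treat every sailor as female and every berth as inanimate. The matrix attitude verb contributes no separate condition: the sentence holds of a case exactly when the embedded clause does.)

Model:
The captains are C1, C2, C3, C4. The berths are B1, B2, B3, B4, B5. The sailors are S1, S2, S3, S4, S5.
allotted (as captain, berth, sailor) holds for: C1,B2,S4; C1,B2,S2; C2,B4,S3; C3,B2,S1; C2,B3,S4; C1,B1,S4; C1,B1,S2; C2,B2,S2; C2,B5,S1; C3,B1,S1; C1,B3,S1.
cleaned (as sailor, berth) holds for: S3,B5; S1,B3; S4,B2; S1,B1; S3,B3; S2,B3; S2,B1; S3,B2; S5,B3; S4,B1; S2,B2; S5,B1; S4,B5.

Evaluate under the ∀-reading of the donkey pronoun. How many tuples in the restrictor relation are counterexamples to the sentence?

"her" takes "a sailor" as antecedent and "it" takes "a berth"; both are donkey pronouns co-varying with the restrictor.
Strong reading: for every (c,b,s) with allotted(c,b,s), cleaned(s,b).
Restrictor triples: (C1,B1,S2)→cleaned(S2,B1) ✓  (C1,B1,S4)→cleaned(S4,B1) ✓  (C1,B2,S2)→cleaned(S2,B2) ✓  (C1,B2,S4)→cleaned(S4,B2) ✓  (C1,B3,S1)→cleaned(S1,B3) ✓  (C2,B2,S2)→cleaned(S2,B2) ✓  (C2,B3,S4)→cleaned(S4,B3) ✗  (C2,B4,S3)→cleaned(S3,B4) ✗  (C2,B5,S1)→cleaned(S1,B5) ✗  (C3,B1,S1)→cleaned(S1,B1) ✓  (C3,B2,S1)→cleaned(S1,B2) ✗
Counterexamples (restrictor triples failing the scope): 4.

4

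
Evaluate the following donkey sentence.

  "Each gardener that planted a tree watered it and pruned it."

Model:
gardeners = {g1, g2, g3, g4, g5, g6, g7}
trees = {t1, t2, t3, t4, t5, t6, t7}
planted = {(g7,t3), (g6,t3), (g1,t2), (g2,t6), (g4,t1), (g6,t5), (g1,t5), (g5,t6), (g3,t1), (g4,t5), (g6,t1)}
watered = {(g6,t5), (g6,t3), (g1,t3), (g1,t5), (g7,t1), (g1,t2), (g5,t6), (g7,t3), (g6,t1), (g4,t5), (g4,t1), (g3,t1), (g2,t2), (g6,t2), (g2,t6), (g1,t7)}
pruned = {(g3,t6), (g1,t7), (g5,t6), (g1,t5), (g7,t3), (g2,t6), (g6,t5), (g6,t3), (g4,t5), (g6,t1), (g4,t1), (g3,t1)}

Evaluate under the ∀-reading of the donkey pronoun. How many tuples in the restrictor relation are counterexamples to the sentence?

1

"it" takes "a tree" as antecedent — a donkey pronoun bound across the clause boundary.
Strong reading: for every (g,t) with planted(g,t), watered(g,t) ∧ pruned(g,t).
Restrictor pairs: (g1,t2) ✗  (g1,t5) ✓  (g2,t6) ✓  (g3,t1) ✓  (g4,t1) ✓  (g4,t5) ✓  (g5,t6) ✓  (g6,t1) ✓  (g6,t3) ✓  (g6,t5) ✓  (g7,t3) ✓
Counterexamples (restrictor pairs failing the scope): 1.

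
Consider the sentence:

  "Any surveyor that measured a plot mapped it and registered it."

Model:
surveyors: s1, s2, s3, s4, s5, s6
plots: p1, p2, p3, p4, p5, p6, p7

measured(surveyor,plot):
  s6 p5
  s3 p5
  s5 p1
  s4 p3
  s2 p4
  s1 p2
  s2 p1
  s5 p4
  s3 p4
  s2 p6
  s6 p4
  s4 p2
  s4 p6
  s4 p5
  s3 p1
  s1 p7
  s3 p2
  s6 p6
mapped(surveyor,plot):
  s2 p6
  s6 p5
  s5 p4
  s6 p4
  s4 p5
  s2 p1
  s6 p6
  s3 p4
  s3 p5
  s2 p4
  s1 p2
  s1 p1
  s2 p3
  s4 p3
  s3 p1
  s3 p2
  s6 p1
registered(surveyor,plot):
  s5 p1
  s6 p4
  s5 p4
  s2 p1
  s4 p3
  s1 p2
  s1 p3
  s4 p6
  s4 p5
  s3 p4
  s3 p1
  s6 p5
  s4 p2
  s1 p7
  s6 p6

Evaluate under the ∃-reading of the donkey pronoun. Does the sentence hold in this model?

True

"it" takes "a plot" as antecedent — a donkey pronoun bound across the clause boundary.
Weak reading: every surveyor s with some measured-plot has at least one measured-plot p such that mapped(s,p) ∧ registered(s,p).
Per surveyor: s1:✓  s2:✓  s3:✓  s4:✓  s5:✓  s6:✓
Every surveyor in the restrictor has a witness.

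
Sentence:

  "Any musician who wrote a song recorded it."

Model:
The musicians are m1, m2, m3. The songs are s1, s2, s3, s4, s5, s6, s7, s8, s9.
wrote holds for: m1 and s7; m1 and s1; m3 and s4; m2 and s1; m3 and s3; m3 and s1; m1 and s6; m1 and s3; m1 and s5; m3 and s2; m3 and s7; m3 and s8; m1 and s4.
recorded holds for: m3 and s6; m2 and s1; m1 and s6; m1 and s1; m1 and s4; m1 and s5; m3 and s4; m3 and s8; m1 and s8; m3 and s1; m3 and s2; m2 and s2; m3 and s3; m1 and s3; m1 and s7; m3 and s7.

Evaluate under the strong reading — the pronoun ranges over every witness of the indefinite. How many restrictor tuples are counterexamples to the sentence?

0

"it" takes "a song" as antecedent — a donkey pronoun bound across the clause boundary.
Strong reading: for every (m,s) with wrote(m,s), recorded(m,s).
Restrictor pairs: (m1,s1) ✓  (m1,s3) ✓  (m1,s4) ✓  (m1,s5) ✓  (m1,s6) ✓  (m1,s7) ✓  (m2,s1) ✓  (m3,s1) ✓  (m3,s2) ✓  (m3,s3) ✓  (m3,s4) ✓  (m3,s7) ✓  (m3,s8) ✓
Counterexamples (restrictor pairs failing the scope): 0.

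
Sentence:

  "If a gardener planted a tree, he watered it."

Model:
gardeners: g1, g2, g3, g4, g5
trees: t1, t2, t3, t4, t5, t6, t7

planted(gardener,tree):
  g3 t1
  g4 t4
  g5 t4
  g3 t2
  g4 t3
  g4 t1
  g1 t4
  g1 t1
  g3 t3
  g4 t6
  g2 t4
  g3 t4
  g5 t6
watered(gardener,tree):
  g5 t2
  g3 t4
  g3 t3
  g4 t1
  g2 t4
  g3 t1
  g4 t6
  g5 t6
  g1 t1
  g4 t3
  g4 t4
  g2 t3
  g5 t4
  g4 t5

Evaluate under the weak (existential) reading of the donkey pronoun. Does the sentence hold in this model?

"it" takes "a tree" as antecedent — a donkey pronoun bound across the clause boundary.
Weak reading: every gardener g with some planted-tree has at least one planted-tree t such that watered(g,t).
Per gardener: g1:✓  g2:✓  g3:✓  g4:✓  g5:✓
Every gardener in the restrictor has a witness.

True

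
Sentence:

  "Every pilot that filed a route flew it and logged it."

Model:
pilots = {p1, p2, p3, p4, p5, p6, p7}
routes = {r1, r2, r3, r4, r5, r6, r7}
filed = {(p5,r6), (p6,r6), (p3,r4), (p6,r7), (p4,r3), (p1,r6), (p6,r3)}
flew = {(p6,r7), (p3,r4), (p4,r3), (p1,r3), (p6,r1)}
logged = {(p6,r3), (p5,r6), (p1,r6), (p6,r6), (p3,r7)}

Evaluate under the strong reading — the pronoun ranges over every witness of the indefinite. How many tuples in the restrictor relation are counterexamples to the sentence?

"it" takes "a route" as antecedent — a donkey pronoun bound across the clause boundary.
Strong reading: for every (p,r) with filed(p,r), flew(p,r) ∧ logged(p,r).
Restrictor pairs: (p1,r6) ✗  (p3,r4) ✗  (p4,r3) ✗  (p5,r6) ✗  (p6,r3) ✗  (p6,r6) ✗  (p6,r7) ✗
Counterexamples (restrictor pairs failing the scope): 7.

7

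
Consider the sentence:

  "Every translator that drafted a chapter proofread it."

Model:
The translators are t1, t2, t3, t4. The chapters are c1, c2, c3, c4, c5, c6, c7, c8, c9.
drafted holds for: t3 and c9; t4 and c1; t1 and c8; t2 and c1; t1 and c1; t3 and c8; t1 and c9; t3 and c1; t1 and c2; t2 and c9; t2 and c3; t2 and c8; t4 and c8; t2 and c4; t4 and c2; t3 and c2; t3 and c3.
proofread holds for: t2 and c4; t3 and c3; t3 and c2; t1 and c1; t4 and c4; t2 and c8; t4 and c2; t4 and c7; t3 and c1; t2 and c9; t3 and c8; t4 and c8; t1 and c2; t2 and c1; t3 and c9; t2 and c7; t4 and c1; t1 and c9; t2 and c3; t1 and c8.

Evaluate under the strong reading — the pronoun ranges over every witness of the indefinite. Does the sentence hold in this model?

True

"it" takes "a chapter" as antecedent — a donkey pronoun bound across the clause boundary.
Strong reading: for every (t,c) with drafted(t,c), proofread(t,c).
Restrictor pairs: (t1,c1) ✓  (t1,c2) ✓  (t1,c8) ✓  (t1,c9) ✓  (t2,c1) ✓  (t2,c3) ✓  (t2,c4) ✓  (t2,c8) ✓  (t2,c9) ✓  (t3,c1) ✓  (t3,c2) ✓  (t3,c3) ✓  (t3,c8) ✓  (t3,c9) ✓  (t4,c1) ✓  (t4,c2) ✓  (t4,c8) ✓
Every restrictor pair satisfies the scope.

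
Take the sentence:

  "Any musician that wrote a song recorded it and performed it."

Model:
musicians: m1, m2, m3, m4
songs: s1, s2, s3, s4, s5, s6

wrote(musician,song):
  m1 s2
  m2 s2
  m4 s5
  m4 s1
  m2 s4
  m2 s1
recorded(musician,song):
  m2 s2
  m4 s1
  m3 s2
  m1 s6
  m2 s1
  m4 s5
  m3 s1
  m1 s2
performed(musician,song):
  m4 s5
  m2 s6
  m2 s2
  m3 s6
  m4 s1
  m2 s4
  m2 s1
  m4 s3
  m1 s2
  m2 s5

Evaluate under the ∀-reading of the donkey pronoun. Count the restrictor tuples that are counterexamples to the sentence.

"it" takes "a song" as antecedent — a donkey pronoun bound across the clause boundary.
Strong reading: for every (m,s) with wrote(m,s), recorded(m,s) ∧ performed(m,s).
Restrictor pairs: (m1,s2) ✓  (m2,s1) ✓  (m2,s2) ✓  (m2,s4) ✗  (m4,s1) ✓  (m4,s5) ✓
Counterexamples (restrictor pairs failing the scope): 1.

1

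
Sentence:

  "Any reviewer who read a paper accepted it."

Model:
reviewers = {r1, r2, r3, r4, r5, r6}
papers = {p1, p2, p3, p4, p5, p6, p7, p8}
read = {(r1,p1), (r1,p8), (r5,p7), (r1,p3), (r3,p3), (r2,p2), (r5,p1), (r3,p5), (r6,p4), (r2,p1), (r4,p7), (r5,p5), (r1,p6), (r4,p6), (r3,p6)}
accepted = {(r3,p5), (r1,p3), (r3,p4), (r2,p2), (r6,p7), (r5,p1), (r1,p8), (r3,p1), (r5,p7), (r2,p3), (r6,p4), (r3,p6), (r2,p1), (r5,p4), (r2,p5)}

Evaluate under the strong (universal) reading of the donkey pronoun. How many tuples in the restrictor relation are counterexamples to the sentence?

6

"it" takes "a paper" as antecedent — a donkey pronoun bound across the clause boundary.
Strong reading: for every (r,p) with read(r,p), accepted(r,p).
Restrictor pairs: (r1,p1) ✗  (r1,p3) ✓  (r1,p6) ✗  (r1,p8) ✓  (r2,p1) ✓  (r2,p2) ✓  (r3,p3) ✗  (r3,p5) ✓  (r3,p6) ✓  (r4,p6) ✗  (r4,p7) ✗  (r5,p1) ✓  (r5,p5) ✗  (r5,p7) ✓  (r6,p4) ✓
Counterexamples (restrictor pairs failing the scope): 6.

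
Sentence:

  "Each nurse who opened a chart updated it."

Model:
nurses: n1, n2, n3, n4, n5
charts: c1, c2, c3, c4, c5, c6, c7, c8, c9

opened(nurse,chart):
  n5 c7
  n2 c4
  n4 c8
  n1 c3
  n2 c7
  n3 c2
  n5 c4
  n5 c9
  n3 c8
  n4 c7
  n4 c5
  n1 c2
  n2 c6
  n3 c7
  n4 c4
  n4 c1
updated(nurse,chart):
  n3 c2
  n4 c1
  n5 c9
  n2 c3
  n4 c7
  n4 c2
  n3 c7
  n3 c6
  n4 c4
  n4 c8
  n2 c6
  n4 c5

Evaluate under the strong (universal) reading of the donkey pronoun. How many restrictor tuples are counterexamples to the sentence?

7

"it" takes "a chart" as antecedent — a donkey pronoun bound across the clause boundary.
Strong reading: for every (n,c) with opened(n,c), updated(n,c).
Restrictor pairs: (n1,c2) ✗  (n1,c3) ✗  (n2,c4) ✗  (n2,c6) ✓  (n2,c7) ✗  (n3,c2) ✓  (n3,c7) ✓  (n3,c8) ✗  (n4,c1) ✓  (n4,c4) ✓  (n4,c5) ✓  (n4,c7) ✓  (n4,c8) ✓  (n5,c4) ✗  (n5,c7) ✗  (n5,c9) ✓
Counterexamples (restrictor pairs failing the scope): 7.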